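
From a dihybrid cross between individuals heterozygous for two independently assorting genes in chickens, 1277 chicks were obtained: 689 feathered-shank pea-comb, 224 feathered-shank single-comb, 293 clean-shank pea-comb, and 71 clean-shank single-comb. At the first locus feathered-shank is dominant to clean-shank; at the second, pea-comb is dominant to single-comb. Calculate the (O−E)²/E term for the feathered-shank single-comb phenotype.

0.995

A dihybrid F₂ with independent assortment and complete dominance at both loci gives a 9:3:3:1 phenotypic ratio.
Under the 9:3:3:1 hypothesis (Σ ratio = 16, N = 1277):
  feathered-shank pea-comb: 1277 × 9/16 = 718.3125
  feathered-shank single-comb: 1277 × 3/16 = 239.4375
  clean-shank pea-comb: 1277 × 3/16 = 239.4375
  clean-shank single-comb: 1277 × 1/16 = 79.8125
Contribution of feathered-shank single-comb: (224 − 239.4375)² / 239.4375 = 0.9953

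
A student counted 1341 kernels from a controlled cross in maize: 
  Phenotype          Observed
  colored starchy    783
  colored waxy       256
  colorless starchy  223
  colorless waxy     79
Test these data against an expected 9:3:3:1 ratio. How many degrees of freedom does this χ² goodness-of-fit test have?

3

A goodness-of-fit test with 4 phenotype classes has df = 4 − 1 = 3.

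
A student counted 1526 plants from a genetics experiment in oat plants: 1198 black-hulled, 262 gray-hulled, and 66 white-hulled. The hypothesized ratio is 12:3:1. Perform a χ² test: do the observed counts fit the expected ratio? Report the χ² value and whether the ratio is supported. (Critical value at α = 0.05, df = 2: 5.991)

13.582; not consistent

Expected counts for N = 1526 under a 12:3:1 ratio (total parts = 16):
  black-hulled: 1526 × 12/16 = 1144.5
  gray-hulled: 1526 × 3/16 = 286.125
  white-hulled: 1526 × 1/16 = 95.375
χ² = Σ (O − E)² / E
  black-hulled: (1198 − 1144.5)² / 1144.5 = 2.5009
  gray-hulled: (262 − 286.125)² / 286.125 = 2.0341
  white-hulled: (66 − 95.375)² / 95.375 = 9.0473
χ² = 2.5009 + 2.0341 + 9.0473 = 13.5823 ≈ 13.582
Degrees of freedom = 3 − 1 = 2; critical value at α = 0.05 is 5.991.
Since 13.582 > 5.991, we reject the null hypothesis — the data do not fit the 12:3:1 ratio.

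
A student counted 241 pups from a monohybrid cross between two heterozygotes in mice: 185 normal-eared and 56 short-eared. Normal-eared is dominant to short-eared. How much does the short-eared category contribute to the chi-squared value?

For a monohybrid cross between heterozygotes with complete dominance, the expected phenotypic ratio is 3:1.
Expected counts for N = 241 under a 3:1 ratio (total parts = 4):
  normal-eared: 241 × 3/4 = 180.75
  short-eared: 241 × 1/4 = 60.25
Contribution of short-eared: (56 − 60.25)² / 60.25 = 0.2998

0.300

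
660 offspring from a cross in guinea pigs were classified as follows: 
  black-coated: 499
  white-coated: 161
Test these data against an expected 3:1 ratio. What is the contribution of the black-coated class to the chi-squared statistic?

Expected counts for N = 660 under a 3:1 ratio (total parts = 4):
  black-coated: 660 × 3/4 = 495
  white-coated: 660 × 1/4 = 165
Contribution of black-coated: (499 − 495)² / 495 = 0.0323

0.032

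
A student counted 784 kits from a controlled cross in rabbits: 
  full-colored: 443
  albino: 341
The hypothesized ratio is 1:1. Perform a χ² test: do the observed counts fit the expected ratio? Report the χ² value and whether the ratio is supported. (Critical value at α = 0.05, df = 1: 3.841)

Expected counts for N = 784 under a 1:1 ratio (total parts = 2):
  full-colored: 784 × 1/2 = 392
  albino: 784 × 1/2 = 392
χ² = Σ (O − E)² / E
  full-colored: (443 − 392)² / 392 = 6.6352
  albino: (341 − 392)² / 392 = 6.6352
χ² = 6.6352 + 6.6352 = 13.2704 ≈ 13.270
Degrees of freedom = 2 − 1 = 1; critical value at α = 0.05 is 3.841.
Since 13.270 > 3.841, we reject the null hypothesis — the data do not fit the 1:1 ratio.

13.270; not consistent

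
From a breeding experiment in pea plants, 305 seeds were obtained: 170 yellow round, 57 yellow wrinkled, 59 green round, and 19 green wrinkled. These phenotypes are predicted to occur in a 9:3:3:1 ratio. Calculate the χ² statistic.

Total ratio parts = 16. Expected numbers out of 305:
  yellow round: 305 × 9/16 = 171.5625
  yellow wrinkled: 305 × 3/16 = 57.1875
  green round: 305 × 3/16 = 57.1875
  green wrinkled: 305 × 1/16 = 19.0625
χ² = Σ (O − E)² / E
  yellow round: (170 − 171.5625)² / 171.5625 = 0.0142
  yellow wrinkled: (57 − 57.1875)² / 57.1875 = 0.0006
  green round: (59 − 57.1875)² / 57.1875 = 0.0574
  green wrinkled: (19 − 19.0625)² / 19.0625 = 0.0002
χ² = 0.0142 + 0.0006 + 0.0574 + 0.0002 = 0.0724 ≈ 0.072

0.072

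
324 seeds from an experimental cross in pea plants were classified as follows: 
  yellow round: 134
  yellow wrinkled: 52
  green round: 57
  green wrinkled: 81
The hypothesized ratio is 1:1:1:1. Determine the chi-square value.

Expected counts for N = 324 under a 1:1:1:1 ratio (total parts = 4):
  yellow round: 324 × 1/4 = 81
  yellow wrinkled: 324 × 1/4 = 81
  green round: 324 × 1/4 = 81
  green wrinkled: 324 × 1/4 = 81
χ² = Σ (O − E)² / E
  yellow round: (134 − 81)² / 81 = 34.6790
  yellow wrinkled: (52 − 81)² / 81 = 10.3827
  green round: (57 − 81)² / 81 = 7.1111
  green wrinkled: (81 − 81)² / 81 = 0.0000
χ² = 34.6790 + 10.3827 + 7.1111 + 0.0000 = 52.1728 ≈ 52.173

52.173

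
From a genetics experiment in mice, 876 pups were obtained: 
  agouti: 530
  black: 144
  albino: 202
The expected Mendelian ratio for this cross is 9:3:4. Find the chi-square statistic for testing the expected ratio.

Expected counts for N = 876 under a 9:3:4 ratio (total parts = 16):
  agouti: 876 × 9/16 = 492.75
  black: 876 × 3/16 = 164.25
  albino: 876 × 4/16 = 219
χ² = Σ (O − E)² / E
  agouti: (530 − 492.75)² / 492.75 = 2.8160
  black: (144 − 164.25)² / 164.25 = 2.4966
  albino: (202 − 219)² / 219 = 1.3196
χ² = 2.8160 + 2.4966 + 1.3196 = 6.6322 ≈ 6.632

6.632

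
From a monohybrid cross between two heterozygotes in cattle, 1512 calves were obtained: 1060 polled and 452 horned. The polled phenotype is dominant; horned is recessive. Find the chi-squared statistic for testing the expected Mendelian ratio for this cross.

19.316

For a monohybrid cross between heterozygotes with complete dominance, the expected phenotypic ratio is 3:1.
Expected counts for N = 1512 under a 3:1 ratio (total parts = 4):
  polled: 1512 × 3/4 = 1134
  horned: 1512 × 1/4 = 378
χ² = Σ (O − E)² / E
  polled: (1060 − 1134)² / 1134 = 4.8289
  horned: (452 − 378)² / 378 = 14.4868
χ² = 4.8289 + 14.4868 = 19.3157 ≈ 19.316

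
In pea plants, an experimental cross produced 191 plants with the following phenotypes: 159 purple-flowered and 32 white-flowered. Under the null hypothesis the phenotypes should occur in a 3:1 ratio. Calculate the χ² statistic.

6.927

Expected counts for N = 191 under a 3:1 ratio (total parts = 4):
  purple-flowered: 191 × 3/4 = 143.25
  white-flowered: 191 × 1/4 = 47.75
χ² = Σ (O − E)² / E
  purple-flowered: (159 − 143.25)² / 143.25 = 1.7317
  white-flowered: (32 − 47.75)² / 47.75 = 5.1950
χ² = 1.7317 + 5.1950 = 6.9267 ≈ 6.927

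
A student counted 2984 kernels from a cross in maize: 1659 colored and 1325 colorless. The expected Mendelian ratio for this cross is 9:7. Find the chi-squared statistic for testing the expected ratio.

Under the 9:7 hypothesis (Σ ratio = 16, N = 2984):
  colored: 2984 × 9/16 = 1678.5
  colorless: 2984 × 7/16 = 1305.5
χ² = Σ (O − E)² / E
  colored: (1659 − 1678.5)² / 1678.5 = 0.2265
  colorless: (1325 − 1305.5)² / 1305.5 = 0.2913
χ² = 0.2265 + 0.2913 = 0.5178 ≈ 0.518

0.518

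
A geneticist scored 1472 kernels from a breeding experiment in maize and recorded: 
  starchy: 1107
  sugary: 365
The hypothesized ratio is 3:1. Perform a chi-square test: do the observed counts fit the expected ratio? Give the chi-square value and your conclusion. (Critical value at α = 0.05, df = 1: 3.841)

Expected counts for N = 1472 under a 3:1 ratio (total parts = 4):
  starchy: 1472 × 3/4 = 1104
  sugary: 1472 × 1/4 = 368
χ² = Σ (O − E)² / E
  starchy: (1107 − 1104)² / 1104 = 0.0082
  sugary: (365 − 368)² / 368 = 0.0245
χ² = 0.0082 + 0.0245 = 0.0327 ≈ 0.033
Degrees of freedom = 2 − 1 = 1; critical value at α = 0.05 is 3.841.
Since 0.033 < 3.841, we fail to reject the null hypothesis — the data are consistent with the 3:1 ratio.

0.033; consistent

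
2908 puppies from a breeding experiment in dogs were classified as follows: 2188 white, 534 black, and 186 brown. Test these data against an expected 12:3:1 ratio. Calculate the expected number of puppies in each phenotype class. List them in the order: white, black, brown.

Under the 12:3:1 hypothesis (Σ ratio = 16, N = 2908):
  white: 2908 × 12/16 = 2181
  black: 2908 × 3/16 = 545.25
  brown: 2908 × 1/16 = 181.75

2181, 545.25, 181.75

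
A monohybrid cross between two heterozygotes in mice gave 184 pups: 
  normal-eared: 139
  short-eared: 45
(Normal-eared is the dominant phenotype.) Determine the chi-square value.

For a monohybrid cross between heterozygotes with complete dominance, the expected phenotypic ratio is 3:1.
Expected counts for N = 184 under a 3:1 ratio (total parts = 4):
  normal-eared: 184 × 3/4 = 138
  short-eared: 184 × 1/4 = 46
χ² = Σ (O − E)² / E
  normal-eared: (139 − 138)² / 138 = 0.0072
  short-eared: (45 − 46)² / 46 = 0.0217
χ² = 0.0072 + 0.0217 = 0.0289 ≈ 0.029

0.029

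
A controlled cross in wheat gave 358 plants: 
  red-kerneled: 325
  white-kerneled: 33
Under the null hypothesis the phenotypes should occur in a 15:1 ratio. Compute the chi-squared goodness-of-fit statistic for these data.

5.382

Total ratio parts = 16. Expected numbers out of 358:
  red-kerneled: 358 × 15/16 = 335.625
  white-kerneled: 358 × 1/16 = 22.375
χ² = Σ (O − E)² / E
  red-kerneled: (325 − 335.625)² / 335.625 = 0.3364
  white-kerneled: (33 − 22.375)² / 22.375 = 5.0454
χ² = 0.3364 + 5.0454 = 5.3818 ≈ 5.382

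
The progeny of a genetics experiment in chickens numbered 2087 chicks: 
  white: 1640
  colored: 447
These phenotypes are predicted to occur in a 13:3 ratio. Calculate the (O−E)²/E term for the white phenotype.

1.829

Expected counts for N = 2087 under a 13:3 ratio (total parts = 16):
  white: 2087 × 13/16 = 1695.6875
  colored: 2087 × 3/16 = 391.3125
Contribution of white: (1640 − 1695.6875)² / 1695.6875 = 1.8288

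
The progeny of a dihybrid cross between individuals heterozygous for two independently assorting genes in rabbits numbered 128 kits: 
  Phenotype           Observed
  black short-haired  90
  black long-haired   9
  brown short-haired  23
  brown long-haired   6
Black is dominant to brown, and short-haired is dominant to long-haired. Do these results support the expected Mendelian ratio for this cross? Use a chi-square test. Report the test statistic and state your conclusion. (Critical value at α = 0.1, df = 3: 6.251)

A dihybrid F₂ with independent assortment and complete dominance at both loci gives a 9:3:3:1 phenotypic ratio.
The 9:3:3:1 ratio has 16 parts, so with N = 128 the expected counts are:
  black short-haired: 128 × 9/16 = 72
  black long-haired: 128 × 3/16 = 24
  brown short-haired: 128 × 3/16 = 24
  brown long-haired: 128 × 1/16 = 8
χ² = Σ (O − E)² / E
  black short-haired: (90 − 72)² / 72 = 4.5000
  black long-haired: (9 − 24)² / 24 = 9.3750
  brown short-haired: (23 − 24)² / 24 = 0.0417
  brown long-haired: (6 − 8)² / 8 = 0.5000
χ² = 4.5000 + 9.3750 + 0.0417 + 0.5000 = 14.4167 ≈ 14.417
Degrees of freedom = 4 − 1 = 3; critical value at α = 0.1 is 6.251.
Since 14.417 > 6.251, we reject the null hypothesis — the data do not fit the 9:3:3:1 ratio.

14.417; not consistent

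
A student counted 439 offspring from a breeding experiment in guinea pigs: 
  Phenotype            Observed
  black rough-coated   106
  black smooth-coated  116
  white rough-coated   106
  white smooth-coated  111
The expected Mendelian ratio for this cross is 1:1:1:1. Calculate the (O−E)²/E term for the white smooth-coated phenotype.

Under the 1:1:1:1 hypothesis (Σ ratio = 4, N = 439):
  black rough-coated: 439 × 1/4 = 109.75
  black smooth-coated: 439 × 1/4 = 109.75
  white rough-coated: 439 × 1/4 = 109.75
  white smooth-coated: 439 × 1/4 = 109.75
Contribution of white smooth-coated: (111 − 109.75)² / 109.75 = 0.0142

0.014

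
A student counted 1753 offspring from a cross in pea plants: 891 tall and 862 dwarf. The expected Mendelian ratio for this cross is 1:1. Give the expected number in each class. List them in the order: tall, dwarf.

Expected counts for N = 1753 under a 1:1 ratio (total parts = 2):
  tall: 1753 × 1/2 = 876.5
  dwarf: 1753 × 1/2 = 876.5

876.5, 876.5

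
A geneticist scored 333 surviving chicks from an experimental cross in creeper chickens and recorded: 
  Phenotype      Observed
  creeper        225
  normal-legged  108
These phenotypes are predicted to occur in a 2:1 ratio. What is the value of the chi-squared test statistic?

Expected counts for N = 333 under a 2:1 ratio (total parts = 3):
  creeper: 333 × 2/3 = 222
  normal-legged: 333 × 1/3 = 111
χ² = Σ (O − E)² / E
  creeper: (225 − 222)² / 222 = 0.0405
  normal-legged: (108 − 111)² / 111 = 0.0811
χ² = 0.0405 + 0.0811 = 0.1216 ≈ 0.122

0.122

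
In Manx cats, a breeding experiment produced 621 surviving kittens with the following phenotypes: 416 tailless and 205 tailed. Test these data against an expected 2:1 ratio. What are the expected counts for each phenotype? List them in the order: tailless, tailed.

Under the 2:1 hypothesis (Σ ratio = 3, N = 621):
  tailless: 621 × 2/3 = 414
  tailed: 621 × 1/3 = 207

414, 207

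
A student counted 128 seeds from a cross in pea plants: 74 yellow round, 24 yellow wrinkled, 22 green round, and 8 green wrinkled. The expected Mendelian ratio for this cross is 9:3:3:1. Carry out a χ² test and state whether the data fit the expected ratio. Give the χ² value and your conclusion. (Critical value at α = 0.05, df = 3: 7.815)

Total ratio parts = 16. Expected numbers out of 128:
  yellow round: 128 × 9/16 = 72
  yellow wrinkled: 128 × 3/16 = 24
  green round: 128 × 3/16 = 24
  green wrinkled: 128 × 1/16 = 8
χ² = Σ (O − E)² / E
  yellow round: (74 − 72)² / 72 = 0.0556
  yellow wrinkled: (24 − 24)² / 24 = 0.0000
  green round: (22 − 24)² / 24 = 0.1667
  green wrinkled: (8 − 8)² / 8 = 0.0000
χ² = 0.0556 + 0.0000 + 0.1667 + 0.0000 = 0.2223 ≈ 0.222
Degrees of freedom = 4 − 1 = 3; critical value at α = 0.05 is 7.815.
Since 0.222 < 7.815, we fail to reject the null hypothesis — the data are consistent with the 9:3:3:1 ratio.

0.222; consistent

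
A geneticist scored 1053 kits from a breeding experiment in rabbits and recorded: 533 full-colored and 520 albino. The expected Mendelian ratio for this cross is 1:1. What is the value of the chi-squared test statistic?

Expected counts for N = 1053 under a 1:1 ratio (total parts = 2):
  full-colored: 1053 × 1/2 = 526.5
  albino: 1053 × 1/2 = 526.5
χ² = Σ (O − E)² / E
  full-colored: (533 − 526.5)² / 526.5 = 0.0802
  albino: (520 − 526.5)² / 526.5 = 0.0802
χ² = 0.0802 + 0.0802 = 0.1604 ≈ 0.160

0.160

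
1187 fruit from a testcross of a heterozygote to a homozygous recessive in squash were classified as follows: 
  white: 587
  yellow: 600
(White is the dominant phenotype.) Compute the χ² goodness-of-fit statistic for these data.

A testcross of a heterozygote (Aa × aa) gives a 1:1 phenotypic ratio.
Expected counts for N = 1187 under a 1:1 ratio (total parts = 2):
  white: 1187 × 1/2 = 593.5
  yellow: 1187 × 1/2 = 593.5
χ² = Σ (O − E)² / E
  white: (587 − 593.5)² / 593.5 = 0.0712
  yellow: (600 − 593.5)² / 593.5 = 0.0712
χ² = 0.0712 + 0.0712 = 0.1424 ≈ 0.142

0.142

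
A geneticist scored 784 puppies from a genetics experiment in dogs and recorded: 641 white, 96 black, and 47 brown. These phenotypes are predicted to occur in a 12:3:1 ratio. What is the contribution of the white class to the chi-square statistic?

The 12:3:1 ratio has 16 parts, so with N = 784 the expected counts are:
  white: 784 × 12/16 = 588
  black: 784 × 3/16 = 147
  brown: 784 × 1/16 = 49
Contribution of white: (641 − 588)² / 588 = 4.7772

4.777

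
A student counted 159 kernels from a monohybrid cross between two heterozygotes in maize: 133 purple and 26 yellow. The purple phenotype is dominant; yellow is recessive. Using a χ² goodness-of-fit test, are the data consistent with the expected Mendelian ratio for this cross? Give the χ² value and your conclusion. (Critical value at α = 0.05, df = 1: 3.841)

For a monohybrid cross between heterozygotes with complete dominance, the expected phenotypic ratio is 3:1.
The 3:1 ratio has 4 parts, so with N = 159 the expected counts are:
  purple: 159 × 3/4 = 119.25
  yellow: 159 × 1/4 = 39.75
χ² = Σ (O − E)² / E
  purple: (133 − 119.25)² / 119.25 = 1.5854
  yellow: (26 − 39.75)² / 39.75 = 4.7563
χ² = 1.5854 + 4.7563 = 6.3417 ≈ 6.342
Degrees of freedom = 2 − 1 = 1; critical value at α = 0.05 is 3.841.
Since 6.342 > 3.841, we reject the null hypothesis — the data do not fit the 3:1 ratio.

6.342; not consistent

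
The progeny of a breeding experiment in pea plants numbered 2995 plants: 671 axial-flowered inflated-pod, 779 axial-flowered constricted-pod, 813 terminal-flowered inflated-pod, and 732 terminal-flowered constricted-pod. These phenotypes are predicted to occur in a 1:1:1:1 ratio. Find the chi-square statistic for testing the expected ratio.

15.184

Under the 1:1:1:1 hypothesis (Σ ratio = 4, N = 2995):
  axial-flowered inflated-pod: 2995 × 1/4 = 748.75
  axial-flowered constricted-pod: 2995 × 1/4 = 748.75
  terminal-flowered inflated-pod: 2995 × 1/4 = 748.75
  terminal-flowered constricted-pod: 2995 × 1/4 = 748.75
χ² = Σ (O − E)² / E
  axial-flowered inflated-pod: (671 − 748.75)² / 748.75 = 8.0735
  axial-flowered constricted-pod: (779 − 748.75)² / 748.75 = 1.2221
  terminal-flowered inflated-pod: (813 − 748.75)² / 748.75 = 5.5133
  terminal-flowered constricted-pod: (732 − 748.75)² / 748.75 = 0.3747
χ² = 8.0735 + 1.2221 + 5.5133 + 0.3747 = 15.1836 ≈ 15.184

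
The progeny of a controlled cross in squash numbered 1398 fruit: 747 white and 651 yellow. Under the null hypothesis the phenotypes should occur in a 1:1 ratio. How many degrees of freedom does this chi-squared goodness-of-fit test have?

1

A goodness-of-fit test with 2 phenotype classes has df = 2 − 1 = 1.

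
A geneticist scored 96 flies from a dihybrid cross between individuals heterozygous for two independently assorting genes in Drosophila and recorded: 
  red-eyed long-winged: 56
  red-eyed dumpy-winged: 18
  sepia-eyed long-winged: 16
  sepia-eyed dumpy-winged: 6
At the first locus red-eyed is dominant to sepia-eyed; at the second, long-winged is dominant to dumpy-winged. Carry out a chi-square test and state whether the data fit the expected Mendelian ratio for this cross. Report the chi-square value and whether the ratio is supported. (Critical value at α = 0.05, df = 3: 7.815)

A dihybrid F₂ with independent assortment and complete dominance at both loci gives a 9:3:3:1 phenotypic ratio.
Total ratio parts = 16. Expected numbers out of 96:
  red-eyed long-winged: 96 × 9/16 = 54
  red-eyed dumpy-winged: 96 × 3/16 = 18
  sepia-eyed long-winged: 96 × 3/16 = 18
  sepia-eyed dumpy-winged: 96 × 1/16 = 6
χ² = Σ (O − E)² / E
  red-eyed long-winged: (56 − 54)² / 54 = 0.0741
  red-eyed dumpy-winged: (18 − 18)² / 18 = 0.0000
  sepia-eyed long-winged: (16 − 18)² / 18 = 0.2222
  sepia-eyed dumpy-winged: (6 − 6)² / 6 = 0.0000
χ² = 0.0741 + 0.0000 + 0.2222 + 0.0000 = 0.2963 ≈ 0.296
Degrees of freedom = 4 − 1 = 3; critical value at α = 0.05 is 7.815.
Since 0.296 < 7.815, we fail to reject the null hypothesis — the data are consistent with the 9:3:3:1 ratio.

0.296; consistent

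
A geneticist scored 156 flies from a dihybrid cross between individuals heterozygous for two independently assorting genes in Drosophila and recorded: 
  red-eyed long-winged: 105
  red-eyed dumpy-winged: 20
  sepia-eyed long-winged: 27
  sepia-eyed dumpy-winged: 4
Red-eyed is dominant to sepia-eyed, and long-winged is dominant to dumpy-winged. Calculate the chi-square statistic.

9.880

A dihybrid F₂ with independent assortment and complete dominance at both loci gives a 9:3:3:1 phenotypic ratio.
Expected counts for N = 156 under a 9:3:3:1 ratio (total parts = 16):
  red-eyed long-winged: 156 × 9/16 = 87.75
  red-eyed dumpy-winged: 156 × 3/16 = 29.25
  sepia-eyed long-winged: 156 × 3/16 = 29.25
  sepia-eyed dumpy-winged: 156 × 1/16 = 9.75
χ² = Σ (O − E)² / E
  red-eyed long-winged: (105 − 87.75)² / 87.75 = 3.3910
  red-eyed dumpy-winged: (20 − 29.25)² / 29.25 = 2.9252
  sepia-eyed long-winged: (27 − 29.25)² / 29.25 = 0.1731
  sepia-eyed dumpy-winged: (4 − 9.75)² / 9.75 = 3.3910
χ² = 3.3910 + 2.9252 + 0.1731 + 3.3910 = 9.8803 ≈ 9.880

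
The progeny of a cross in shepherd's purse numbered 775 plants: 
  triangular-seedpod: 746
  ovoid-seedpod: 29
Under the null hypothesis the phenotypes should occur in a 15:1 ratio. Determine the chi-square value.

8.320

Total ratio parts = 16. Expected numbers out of 775:
  triangular-seedpod: 775 × 15/16 = 726.5625
  ovoid-seedpod: 775 × 1/16 = 48.4375
χ² = Σ (O − E)² / E
  triangular-seedpod: (746 − 726.5625)² / 726.5625 = 0.5200
  ovoid-seedpod: (29 − 48.4375)² / 48.4375 = 7.8001
χ² = 0.5200 + 7.8001 = 8.3201 ≈ 8.320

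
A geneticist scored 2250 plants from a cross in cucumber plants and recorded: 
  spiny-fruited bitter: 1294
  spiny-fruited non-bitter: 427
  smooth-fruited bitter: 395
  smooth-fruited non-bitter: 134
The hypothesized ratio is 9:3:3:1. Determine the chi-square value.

2.723

Total ratio parts = 16. Expected numbers out of 2250:
  spiny-fruited bitter: 2250 × 9/16 = 1265.625
  spiny-fruited non-bitter: 2250 × 3/16 = 421.875
  smooth-fruited bitter: 2250 × 3/16 = 421.875
  smooth-fruited non-bitter: 2250 × 1/16 = 140.625
χ² = Σ (O − E)² / E
  spiny-fruited bitter: (1294 − 1265.625)² / 1265.625 = 0.6362
  spiny-fruited non-bitter: (427 − 421.875)² / 421.875 = 0.0623
  smooth-fruited bitter: (395 − 421.875)² / 421.875 = 1.7120
  smooth-fruited non-bitter: (134 − 140.625)² / 140.625 = 0.3121
χ² = 0.6362 + 0.0623 + 1.7120 + 0.3121 = 2.7226 ≈ 2.723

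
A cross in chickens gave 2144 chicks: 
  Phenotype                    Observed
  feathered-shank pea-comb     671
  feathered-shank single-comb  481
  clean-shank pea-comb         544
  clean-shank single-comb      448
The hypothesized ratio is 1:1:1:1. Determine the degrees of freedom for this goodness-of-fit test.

A goodness-of-fit test with 4 phenotype classes has df = 4 − 1 = 3.

3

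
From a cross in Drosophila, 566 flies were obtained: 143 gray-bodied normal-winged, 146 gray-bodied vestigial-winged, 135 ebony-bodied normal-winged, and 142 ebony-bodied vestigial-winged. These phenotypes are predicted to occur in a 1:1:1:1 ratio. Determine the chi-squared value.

0.459

Expected counts for N = 566 under a 1:1:1:1 ratio (total parts = 4):
  gray-bodied normal-winged: 566 × 1/4 = 141.5
  gray-bodied vestigial-winged: 566 × 1/4 = 141.5
  ebony-bodied normal-winged: 566 × 1/4 = 141.5
  ebony-bodied vestigial-winged: 566 × 1/4 = 141.5
χ² = Σ (O − E)² / E
  gray-bodied normal-winged: (143 − 141.5)² / 141.5 = 0.0159
  gray-bodied vestigial-winged: (146 − 141.5)² / 141.5 = 0.1431
  ebony-bodied normal-winged: (135 − 141.5)² / 141.5 = 0.2986
  ebony-bodied vestigial-winged: (142 − 141.5)² / 141.5 = 0.0018
χ² = 0.0159 + 0.1431 + 0.2986 + 0.0018 = 0.4594 ≈ 0.459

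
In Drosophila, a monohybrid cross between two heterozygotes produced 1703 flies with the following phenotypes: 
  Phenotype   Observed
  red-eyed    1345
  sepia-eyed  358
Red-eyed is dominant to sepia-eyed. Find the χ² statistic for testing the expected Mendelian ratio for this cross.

14.375

For a monohybrid cross between heterozygotes with complete dominance, the expected phenotypic ratio is 3:1.
Expected counts for N = 1703 under a 3:1 ratio (total parts = 4):
  red-eyed: 1703 × 3/4 = 1277.25
  sepia-eyed: 1703 × 1/4 = 425.75
χ² = Σ (O − E)² / E
  red-eyed: (1345 − 1277.25)² / 1277.25 = 3.5937
  sepia-eyed: (358 − 425.75)² / 425.75 = 10.7811
χ² = 3.5937 + 10.7811 = 14.3748 ≈ 14.375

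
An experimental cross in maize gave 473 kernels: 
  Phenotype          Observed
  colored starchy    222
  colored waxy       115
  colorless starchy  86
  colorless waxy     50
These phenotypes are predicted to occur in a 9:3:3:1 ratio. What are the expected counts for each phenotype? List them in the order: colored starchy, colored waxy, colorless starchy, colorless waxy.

266.0625, 88.6875, 88.6875, 29.5625

The 9:3:3:1 ratio has 16 parts, so with N = 473 the expected counts are:
  colored starchy: 473 × 9/16 = 266.0625
  colored waxy: 473 × 3/16 = 88.6875
  colorless starchy: 473 × 3/16 = 88.6875
  colorless waxy: 473 × 1/16 = 29.5625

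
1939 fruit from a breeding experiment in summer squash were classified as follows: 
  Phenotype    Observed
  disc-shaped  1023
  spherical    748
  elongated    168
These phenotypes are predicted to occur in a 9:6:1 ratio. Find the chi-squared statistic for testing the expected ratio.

Total ratio parts = 16. Expected numbers out of 1939:
  disc-shaped: 1939 × 9/16 = 1090.6875
  spherical: 1939 × 6/16 = 727.125
  elongated: 1939 × 1/16 = 121.1875
χ² = Σ (O − E)² / E
  disc-shaped: (1023 − 1090.6875)² / 1090.6875 = 4.2007
  spherical: (748 − 727.125)² / 727.125 = 0.5993
  elongated: (168 − 121.1875)² / 121.1875 = 18.0828
χ² = 4.2007 + 0.5993 + 18.0828 = 22.8828 ≈ 22.883

22.883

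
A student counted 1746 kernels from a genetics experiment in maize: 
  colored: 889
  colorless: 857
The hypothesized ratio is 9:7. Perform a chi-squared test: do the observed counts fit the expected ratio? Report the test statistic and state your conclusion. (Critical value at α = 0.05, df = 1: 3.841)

20.183; not consistent

Expected counts for N = 1746 under a 9:7 ratio (total parts = 16):
  colored: 1746 × 9/16 = 982.125
  colorless: 1746 × 7/16 = 763.875
χ² = Σ (O − E)² / E
  colored: (889 − 982.125)² / 982.125 = 8.8301
  colorless: (857 − 763.875)² / 763.875 = 11.3530
χ² = 8.8301 + 11.3530 = 20.1831 ≈ 20.183
Degrees of freedom = 2 − 1 = 1; critical value at α = 0.05 is 3.841.
Since 20.183 > 3.841, we reject the null hypothesis — the data do not fit the 9:7 ratio.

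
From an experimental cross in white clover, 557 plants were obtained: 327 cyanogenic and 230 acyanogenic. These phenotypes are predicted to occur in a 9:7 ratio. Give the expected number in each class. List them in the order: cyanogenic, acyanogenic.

313.3125, 243.6875

Under the 9:7 hypothesis (Σ ratio = 16, N = 557):
  cyanogenic: 557 × 9/16 = 313.3125
  acyanogenic: 557 × 7/16 = 243.6875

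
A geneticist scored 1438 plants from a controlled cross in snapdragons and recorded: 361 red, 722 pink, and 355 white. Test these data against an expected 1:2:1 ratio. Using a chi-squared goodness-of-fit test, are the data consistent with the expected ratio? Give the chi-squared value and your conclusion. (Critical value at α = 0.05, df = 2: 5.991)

The 1:2:1 ratio has 4 parts, so with N = 1438 the expected counts are:
  red: 1438 × 1/4 = 359.5
  pink: 1438 × 2/4 = 719
  white: 1438 × 1/4 = 359.5
χ² = Σ (O − E)² / E
  red: (361 − 359.5)² / 359.5 = 0.0063
  pink: (722 − 719)² / 719 = 0.0125
  white: (355 − 359.5)² / 359.5 = 0.0563
χ² = 0.0063 + 0.0125 + 0.0563 = 0.0751 ≈ 0.075
Degrees of freedom = 3 − 1 = 2; critical value at α = 0.05 is 5.991.
Since 0.075 < 5.991, we fail to reject the null hypothesis — the data are consistent with the 1:2:1 ratio.

0.075; consistent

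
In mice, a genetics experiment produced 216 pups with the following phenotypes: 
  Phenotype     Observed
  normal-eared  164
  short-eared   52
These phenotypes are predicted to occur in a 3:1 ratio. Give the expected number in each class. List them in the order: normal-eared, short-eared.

162, 54

The 3:1 ratio has 4 parts, so with N = 216 the expected counts are:
  normal-eared: 216 × 3/4 = 162
  short-eared: 216 × 1/4 = 54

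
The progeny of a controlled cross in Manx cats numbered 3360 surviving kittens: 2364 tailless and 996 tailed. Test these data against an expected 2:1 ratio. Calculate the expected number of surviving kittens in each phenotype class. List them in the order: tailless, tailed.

The 2:1 ratio has 3 parts, so with N = 3360 the expected counts are:
  tailless: 3360 × 2/3 = 2240
  tailed: 3360 × 1/3 = 1120

2240, 1120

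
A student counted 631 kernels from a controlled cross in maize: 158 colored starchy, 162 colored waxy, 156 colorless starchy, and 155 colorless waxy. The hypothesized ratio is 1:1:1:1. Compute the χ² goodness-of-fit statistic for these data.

Under the 1:1:1:1 hypothesis (Σ ratio = 4, N = 631):
  colored starchy: 631 × 1/4 = 157.75
  colored waxy: 631 × 1/4 = 157.75
  colorless starchy: 631 × 1/4 = 157.75
  colorless waxy: 631 × 1/4 = 157.75
χ² = Σ (O − E)² / E
  colored starchy: (158 − 157.75)² / 157.75 = 0.0004
  colored waxy: (162 − 157.75)² / 157.75 = 0.1145
  colorless starchy: (156 − 157.75)² / 157.75 = 0.0194
  colorless waxy: (155 − 157.75)² / 157.75 = 0.0479
χ² = 0.0004 + 0.1145 + 0.0194 + 0.0479 = 0.1822 ≈ 0.182

0.182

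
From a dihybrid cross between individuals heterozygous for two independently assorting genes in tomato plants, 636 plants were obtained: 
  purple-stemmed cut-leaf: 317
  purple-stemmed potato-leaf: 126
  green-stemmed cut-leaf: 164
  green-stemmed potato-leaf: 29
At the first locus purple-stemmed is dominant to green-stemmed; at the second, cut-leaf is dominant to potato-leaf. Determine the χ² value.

24.724

A dihybrid F₂ with independent assortment and complete dominance at both loci gives a 9:3:3:1 phenotypic ratio.
Total ratio parts = 16. Expected numbers out of 636:
  purple-stemmed cut-leaf: 636 × 9/16 = 357.75
  purple-stemmed potato-leaf: 636 × 3/16 = 119.25
  green-stemmed cut-leaf: 636 × 3/16 = 119.25
  green-stemmed potato-leaf: 636 × 1/16 = 39.75
χ² = Σ (O − E)² / E
  purple-stemmed cut-leaf: (317 − 357.75)² / 357.75 = 4.6417
  purple-stemmed potato-leaf: (126 − 119.25)² / 119.25 = 0.3821
  green-stemmed cut-leaf: (164 − 119.25)² / 119.25 = 16.7930
  green-stemmed potato-leaf: (29 − 39.75)² / 39.75 = 2.9072
χ² = 4.6417 + 0.3821 + 16.7930 + 2.9072 = 24.724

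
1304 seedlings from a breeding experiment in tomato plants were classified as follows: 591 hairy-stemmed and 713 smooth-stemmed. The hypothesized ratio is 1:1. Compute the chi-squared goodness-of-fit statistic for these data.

Under the 1:1 hypothesis (Σ ratio = 2, N = 1304):
  hairy-stemmed: 1304 × 1/2 = 652
  smooth-stemmed: 1304 × 1/2 = 652
χ² = Σ (O − E)² / E
  hairy-stemmed: (591 − 652)² / 652 = 5.7071
  smooth-stemmed: (713 − 652)² / 652 = 5.7071
χ² = 5.7071 + 5.7071 = 11.4142 ≈ 11.414

11.414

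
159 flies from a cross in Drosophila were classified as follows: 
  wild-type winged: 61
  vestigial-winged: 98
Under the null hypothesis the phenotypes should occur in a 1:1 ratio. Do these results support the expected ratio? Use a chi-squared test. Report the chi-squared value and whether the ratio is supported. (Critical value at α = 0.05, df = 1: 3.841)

8.610; not consistent

The 1:1 ratio has 2 parts, so with N = 159 the expected counts are:
  wild-type winged: 159 × 1/2 = 79.5
  vestigial-winged: 159 × 1/2 = 79.5
χ² = Σ (O − E)² / E
  wild-type winged: (61 − 79.5)² / 79.5 = 4.3050
  vestigial-winged: (98 − 79.5)² / 79.5 = 4.3050
χ² = 4.3050 + 4.3050 = 8.610
Degrees of freedom = 2 − 1 = 1; critical value at α = 0.05 is 3.841.
Since 8.610 > 3.841, we reject the null hypothesis — the data do not fit the 1:1 ratio.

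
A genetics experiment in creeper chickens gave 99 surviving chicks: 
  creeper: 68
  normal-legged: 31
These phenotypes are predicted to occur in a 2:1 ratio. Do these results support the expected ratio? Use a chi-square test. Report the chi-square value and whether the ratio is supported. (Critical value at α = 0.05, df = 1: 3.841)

Expected counts for N = 99 under a 2:1 ratio (total parts = 3):
  creeper: 99 × 2/3 = 66
  normal-legged: 99 × 1/3 = 33
χ² = Σ (O − E)² / E
  creeper: (68 − 66)² / 66 = 0.0606
  normal-legged: (31 − 33)² / 33 = 0.1212
χ² = 0.0606 + 0.1212 = 0.1818 ≈ 0.182
Degrees of freedom = 2 − 1 = 1; critical value at α = 0.05 is 3.841.
Since 0.182 < 3.841, we fail to reject the null hypothesis — the data are consistent with the 2:1 ratio.

0.182; consistent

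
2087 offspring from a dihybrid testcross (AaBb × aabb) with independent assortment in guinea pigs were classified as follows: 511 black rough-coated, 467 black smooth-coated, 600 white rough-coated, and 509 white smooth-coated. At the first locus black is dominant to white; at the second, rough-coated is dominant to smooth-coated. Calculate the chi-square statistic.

18.014

A dihybrid testcross with independent assortment gives a 1:1:1:1 ratio.
Expected counts for N = 2087 under a 1:1:1:1 ratio (total parts = 4):
  black rough-coated: 2087 × 1/4 = 521.75
  black smooth-coated: 2087 × 1/4 = 521.75
  white rough-coated: 2087 × 1/4 = 521.75
  white smooth-coated: 2087 × 1/4 = 521.75
χ² = Σ (O − E)² / E
  black rough-coated: (511 − 521.75)² / 521.75 = 0.2215
  black smooth-coated: (467 − 521.75)² / 521.75 = 5.7452
  white rough-coated: (600 − 521.75)² / 521.75 = 11.7356
  white smooth-coated: (509 − 521.75)² / 521.75 = 0.3116
χ² = 0.2215 + 5.7452 + 11.7356 + 0.3116 = 18.0139 ≈ 18.014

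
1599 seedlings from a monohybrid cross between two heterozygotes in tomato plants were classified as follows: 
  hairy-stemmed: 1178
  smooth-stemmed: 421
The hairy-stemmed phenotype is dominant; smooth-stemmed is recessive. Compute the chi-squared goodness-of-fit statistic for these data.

For a monohybrid cross between heterozygotes with complete dominance, the expected phenotypic ratio is 3:1.
The 3:1 ratio has 4 parts, so with N = 1599 the expected counts are:
  hairy-stemmed: 1599 × 3/4 = 1199.25
  smooth-stemmed: 1599 × 1/4 = 399.75
χ² = Σ (O − E)² / E
  hairy-stemmed: (1178 − 1199.25)² / 1199.25 = 0.3765
  smooth-stemmed: (421 − 399.75)² / 399.75 = 1.1296
χ² = 0.3765 + 1.1296 = 1.5061 ≈ 1.506

1.506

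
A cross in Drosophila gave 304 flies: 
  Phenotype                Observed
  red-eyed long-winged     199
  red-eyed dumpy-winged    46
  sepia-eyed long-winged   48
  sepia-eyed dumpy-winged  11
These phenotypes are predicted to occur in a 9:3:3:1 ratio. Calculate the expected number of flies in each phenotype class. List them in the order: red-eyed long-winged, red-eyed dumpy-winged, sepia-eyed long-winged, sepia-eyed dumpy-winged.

171, 57, 57, 19

Expected counts for N = 304 under a 9:3:3:1 ratio (total parts = 16):
  red-eyed long-winged: 304 × 9/16 = 171
  red-eyed dumpy-winged: 304 × 3/16 = 57
  sepia-eyed long-winged: 304 × 3/16 = 57
  sepia-eyed dumpy-winged: 304 × 1/16 = 19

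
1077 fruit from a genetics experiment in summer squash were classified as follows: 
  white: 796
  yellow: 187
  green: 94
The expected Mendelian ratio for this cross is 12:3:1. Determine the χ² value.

The 12:3:1 ratio has 16 parts, so with N = 1077 the expected counts are:
  white: 1077 × 12/16 = 807.75
  yellow: 1077 × 3/16 = 201.9375
  green: 1077 × 1/16 = 67.3125
χ² = Σ (O − E)² / E
  white: (796 − 807.75)² / 807.75 = 0.1709
  yellow: (187 − 201.9375)² / 201.9375 = 1.1049
  green: (94 − 67.3125)² / 67.3125 = 10.5808
χ² = 0.1709 + 1.1049 + 10.5808 = 11.8566 ≈ 11.857

11.857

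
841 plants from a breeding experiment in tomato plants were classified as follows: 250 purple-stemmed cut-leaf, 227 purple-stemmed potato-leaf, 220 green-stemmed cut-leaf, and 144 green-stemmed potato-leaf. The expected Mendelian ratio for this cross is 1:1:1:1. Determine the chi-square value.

Expected counts for N = 841 under a 1:1:1:1 ratio (total parts = 4):
  purple-stemmed cut-leaf: 841 × 1/4 = 210.25
  purple-stemmed potato-leaf: 841 × 1/4 = 210.25
  green-stemmed cut-leaf: 841 × 1/4 = 210.25
  green-stemmed potato-leaf: 841 × 1/4 = 210.25
χ² = Σ (O − E)² / E
  purple-stemmed cut-leaf: (250 − 210.25)² / 210.25 = 7.5152
  purple-stemmed potato-leaf: (227 − 210.25)² / 210.25 = 1.3344
  green-stemmed cut-leaf: (220 − 210.25)² / 210.25 = 0.4521
  green-stemmed potato-leaf: (144 − 210.25)² / 210.25 = 20.8754
χ² = 7.5152 + 1.3344 + 0.4521 + 20.8754 = 30.1771 ≈ 30.177

30.177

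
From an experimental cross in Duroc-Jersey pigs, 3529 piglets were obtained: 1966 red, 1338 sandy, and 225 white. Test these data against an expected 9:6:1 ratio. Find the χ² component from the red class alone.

Total ratio parts = 16. Expected numbers out of 3529:
  red: 3529 × 9/16 = 1985.0625
  sandy: 3529 × 6/16 = 1323.375
  white: 3529 × 1/16 = 220.5625
Contribution of red: (1966 − 1985.0625)² / 1985.0625 = 0.1831

0.183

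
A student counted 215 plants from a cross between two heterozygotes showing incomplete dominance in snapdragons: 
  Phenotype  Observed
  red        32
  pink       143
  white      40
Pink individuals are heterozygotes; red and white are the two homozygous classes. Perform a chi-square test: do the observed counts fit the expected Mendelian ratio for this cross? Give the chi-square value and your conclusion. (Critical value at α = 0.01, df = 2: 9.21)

24.042; not consistent

With incomplete dominance, a heterozygote × heterozygote cross gives a 1:2:1 phenotypic ratio.
Under the 1:2:1 hypothesis (Σ ratio = 4, N = 215):
  red: 215 × 1/4 = 53.75
  pink: 215 × 2/4 = 107.5
  white: 215 × 1/4 = 53.75
χ² = Σ (O − E)² / E
  red: (32 − 53.75)² / 53.75 = 8.8012
  pink: (143 − 107.5)² / 107.5 = 11.7233
  white: (40 − 53.75)² / 53.75 = 3.5174
χ² = 8.8012 + 11.7233 + 3.5174 = 24.0419 ≈ 24.042
Degrees of freedom = 3 − 1 = 2; critical value at α = 0.01 is 9.21.
Since 24.042 > 9.21, we reject the null hypothesis — the data do not fit the 1:2:1 ratio.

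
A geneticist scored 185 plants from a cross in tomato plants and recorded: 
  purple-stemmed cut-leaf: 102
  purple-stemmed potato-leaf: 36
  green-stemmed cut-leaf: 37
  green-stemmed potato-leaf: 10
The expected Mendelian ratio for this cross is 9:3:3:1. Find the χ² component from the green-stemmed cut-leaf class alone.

The 9:3:3:1 ratio has 16 parts, so with N = 185 the expected counts are:
  purple-stemmed cut-leaf: 185 × 9/16 = 104.0625
  purple-stemmed potato-leaf: 185 × 3/16 = 34.6875
  green-stemmed cut-leaf: 185 × 3/16 = 34.6875
  green-stemmed potato-leaf: 185 × 1/16 = 11.5625
Contribution of green-stemmed cut-leaf: (37 − 34.6875)² / 34.6875 = 0.1542

0.154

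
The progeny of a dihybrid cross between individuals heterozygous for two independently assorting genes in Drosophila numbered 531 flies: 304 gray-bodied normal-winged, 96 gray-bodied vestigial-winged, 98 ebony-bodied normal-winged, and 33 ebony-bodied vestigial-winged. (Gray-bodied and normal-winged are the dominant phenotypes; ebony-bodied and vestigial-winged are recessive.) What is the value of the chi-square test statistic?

0.248

A dihybrid F₂ with independent assortment and complete dominance at both loci gives a 9:3:3:1 phenotypic ratio.
Total ratio parts = 16. Expected numbers out of 531:
  gray-bodied normal-winged: 531 × 9/16 = 298.6875
  gray-bodied vestigial-winged: 531 × 3/16 = 99.5625
  ebony-bodied normal-winged: 531 × 3/16 = 99.5625
  ebony-bodied vestigial-winged: 531 × 1/16 = 33.1875
χ² = Σ (O − E)² / E
  gray-bodied normal-winged: (304 − 298.6875)² / 298.6875 = 0.0945
  gray-bodied vestigial-winged: (96 − 99.5625)² / 99.5625 = 0.1275
  ebony-bodied normal-winged: (98 − 99.5625)² / 99.5625 = 0.0245
  ebony-bodied vestigial-winged: (33 − 33.1875)² / 33.1875 = 0.0011
χ² = 0.0945 + 0.1275 + 0.0245 + 0.0011 = 0.2476 ≈ 0.248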